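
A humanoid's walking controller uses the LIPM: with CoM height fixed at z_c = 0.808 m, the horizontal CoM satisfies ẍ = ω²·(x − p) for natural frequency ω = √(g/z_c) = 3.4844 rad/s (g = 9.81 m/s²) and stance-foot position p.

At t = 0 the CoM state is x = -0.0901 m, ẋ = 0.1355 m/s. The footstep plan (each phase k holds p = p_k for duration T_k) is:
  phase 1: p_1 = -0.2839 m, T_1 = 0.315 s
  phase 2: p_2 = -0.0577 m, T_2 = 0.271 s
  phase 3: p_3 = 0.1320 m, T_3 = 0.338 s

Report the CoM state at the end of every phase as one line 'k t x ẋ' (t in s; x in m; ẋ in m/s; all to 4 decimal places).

1 0.3150 0.0906 1.1249
2 0.5860 0.5140 2.2286
3 0.9240 1.7509 5.9172

phase 1: p=-0.2839, T=0.315, ωT=1.097586, cosh=1.665299, sinh=1.331624; start (x,ẋ)=(-0.090100, 0.135500) → end (x,ẋ)=(0.090619, 1.124862)
phase 2: p=-0.0577, T=0.271, ωT=0.944272, cosh=1.479952, sinh=1.090990; start (x,ẋ)=(0.090619, 1.124862) → end (x,ẋ)=(0.514007, 2.228568)
phase 3: p=0.1320, T=0.338, ωT=1.177727, cosh=1.777482, sinh=1.469504; start (x,ẋ)=(0.514007, 2.228568) → end (x,ẋ)=(1.750882, 5.917244)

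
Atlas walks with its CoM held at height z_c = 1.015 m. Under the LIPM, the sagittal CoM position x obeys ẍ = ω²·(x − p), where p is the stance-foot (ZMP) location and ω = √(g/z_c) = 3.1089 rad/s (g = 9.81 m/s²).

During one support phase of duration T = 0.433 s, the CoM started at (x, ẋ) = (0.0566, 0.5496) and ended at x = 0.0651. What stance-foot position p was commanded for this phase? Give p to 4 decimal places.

p = 0.3497

ωT = 3.1089·0.433 = 1.346154; cosh(ωT) = 2.051428, sinh(ωT) = 1.791189
x(T) = p + (x₀−p)·cosh(ωT) + (ẋ₀/ω)·sinh(ωT) ⇒ p·(1 − cosh) = x(T) − x₀·cosh − (ẋ₀/ω)·sinh
numerator   = 0.0651 − (0.0566)·2.051428 − (0.5496/3.1089)·1.791189 = -0.367662
denominator = 1 − 2.051428 = -1.051428
p = -0.367662 / -1.051428 = 0.3497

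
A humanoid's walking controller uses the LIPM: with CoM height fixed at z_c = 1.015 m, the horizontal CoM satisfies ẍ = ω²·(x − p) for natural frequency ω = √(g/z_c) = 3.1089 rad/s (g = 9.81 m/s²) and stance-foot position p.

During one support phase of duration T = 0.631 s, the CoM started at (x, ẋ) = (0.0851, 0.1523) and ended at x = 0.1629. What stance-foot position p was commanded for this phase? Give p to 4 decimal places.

p = 0.1205

ωT = 3.1089·0.631 = 1.961716; cosh(ωT) = 3.626068, sinh(ωT) = 3.485451
x(T) = p + (x₀−p)·cosh(ωT) + (ẋ₀/ω)·sinh(ωT) ⇒ p·(1 − cosh) = x(T) − x₀·cosh − (ẋ₀/ω)·sinh
numerator   = 0.1629 − (0.0851)·3.626068 − (0.1523/3.1089)·3.485451 = -0.316425
denominator = 1 − 3.626068 = -2.626068
p = -0.316425 / -2.626068 = 0.1205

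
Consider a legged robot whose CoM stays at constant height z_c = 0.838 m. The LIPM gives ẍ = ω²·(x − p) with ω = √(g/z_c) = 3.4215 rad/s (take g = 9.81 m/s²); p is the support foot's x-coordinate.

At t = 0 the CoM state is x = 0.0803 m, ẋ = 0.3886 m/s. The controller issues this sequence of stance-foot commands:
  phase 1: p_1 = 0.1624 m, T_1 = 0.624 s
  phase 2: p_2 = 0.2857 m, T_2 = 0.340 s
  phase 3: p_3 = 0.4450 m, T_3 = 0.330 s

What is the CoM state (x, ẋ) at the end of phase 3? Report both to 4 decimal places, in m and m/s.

phase 1: p=0.1624, T=0.624, ωT=2.135016, cosh=4.287712, sinh=4.169470; start (x,ẋ)=(0.080300, 0.388600) → end (x,ẋ)=(0.283930, 0.494980)
phase 2: p=0.2857, T=0.340, ωT=1.163310, cosh=1.756480, sinh=1.444030; start (x,ẋ)=(0.283930, 0.494980) → end (x,ẋ)=(0.491495, 0.860677)
phase 3: p=0.4450, T=0.330, ωT=1.129095, cosh=1.708091, sinh=1.384765; start (x,ẋ)=(0.491495, 0.860677) → end (x,ẋ)=(0.872755, 1.690408)

x = 0.8728, ẋ = 1.6904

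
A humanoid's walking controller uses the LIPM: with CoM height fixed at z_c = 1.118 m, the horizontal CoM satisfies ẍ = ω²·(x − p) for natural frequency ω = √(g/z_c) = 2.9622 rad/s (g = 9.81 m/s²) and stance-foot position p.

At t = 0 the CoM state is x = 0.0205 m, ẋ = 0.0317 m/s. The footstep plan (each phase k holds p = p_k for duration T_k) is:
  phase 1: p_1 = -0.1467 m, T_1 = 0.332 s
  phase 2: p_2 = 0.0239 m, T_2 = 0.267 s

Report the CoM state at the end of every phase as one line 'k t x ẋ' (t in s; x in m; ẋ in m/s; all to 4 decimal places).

1 0.3320 0.1204 0.6178
2 0.5990 0.3349 1.0717

phase 1: p=-0.1467, T=0.332, ωT=0.983450, cosh=1.523842, sinh=1.149824; start (x,ẋ)=(0.020500, 0.031700) → end (x,ẋ)=(0.120391, 0.617790)
phase 2: p=0.0239, T=0.267, ωT=0.790907, cosh=1.329415, sinh=0.875982; start (x,ẋ)=(0.120391, 0.617790) → end (x,ẋ)=(0.334870, 1.071678)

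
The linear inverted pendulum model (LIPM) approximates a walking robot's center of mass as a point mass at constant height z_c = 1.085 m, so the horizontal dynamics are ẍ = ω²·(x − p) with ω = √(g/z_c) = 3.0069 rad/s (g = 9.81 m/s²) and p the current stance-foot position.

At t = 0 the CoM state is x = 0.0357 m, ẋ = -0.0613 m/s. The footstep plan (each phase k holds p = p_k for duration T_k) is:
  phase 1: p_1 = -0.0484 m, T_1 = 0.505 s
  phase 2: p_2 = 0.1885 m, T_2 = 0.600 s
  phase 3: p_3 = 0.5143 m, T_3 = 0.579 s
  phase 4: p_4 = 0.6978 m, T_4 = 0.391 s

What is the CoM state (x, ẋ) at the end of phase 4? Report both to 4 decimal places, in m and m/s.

phase 1: p=-0.0484, T=0.505, ωT=1.518485, cosh=2.392172, sinh=2.173129; start (x,ẋ)=(0.035700, -0.061300) → end (x,ẋ)=(0.108479, 0.402901)
phase 2: p=0.1885, T=0.600, ωT=1.804140, cosh=3.119680, sinh=2.955064; start (x,ẋ)=(0.108479, 0.402901) → end (x,ẋ)=(0.334817, 0.545893)
phase 3: p=0.5143, T=0.579, ωT=1.740995, cosh=2.939181, sinh=2.763835; start (x,ẋ)=(0.334817, 0.545893) → end (x,ẋ)=(0.488532, 0.112869)
phase 4: p=0.6978, T=0.391, ωT=1.175698, cosh=1.774504, sinh=1.465900; start (x,ẋ)=(0.488532, 0.112869) → end (x,ẋ)=(0.381478, -0.722129)

x = 0.3815, ẋ = -0.7221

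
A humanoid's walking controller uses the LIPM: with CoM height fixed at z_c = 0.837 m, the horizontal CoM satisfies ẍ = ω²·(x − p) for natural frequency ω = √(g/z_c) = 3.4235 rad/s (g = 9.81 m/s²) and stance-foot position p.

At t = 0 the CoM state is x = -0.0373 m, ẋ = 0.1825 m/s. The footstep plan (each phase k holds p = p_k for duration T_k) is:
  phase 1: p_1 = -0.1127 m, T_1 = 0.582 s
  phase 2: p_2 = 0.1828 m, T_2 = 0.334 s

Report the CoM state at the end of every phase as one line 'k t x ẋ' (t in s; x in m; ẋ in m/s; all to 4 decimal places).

phase 1: p=-0.1127, T=0.582, ωT=1.992477, cosh=3.735017, sinh=3.598660; start (x,ẋ)=(-0.037300, 0.182500) → end (x,ẋ)=(0.360758, 1.610569)
phase 2: p=0.1828, T=0.334, ωT=1.143449, cosh=1.728145, sinh=1.409427; start (x,ẋ)=(0.360758, 1.610569) → end (x,ẋ)=(1.153395, 3.641973)

1 0.5820 0.3608 1.6106
2 0.9160 1.1534 3.6420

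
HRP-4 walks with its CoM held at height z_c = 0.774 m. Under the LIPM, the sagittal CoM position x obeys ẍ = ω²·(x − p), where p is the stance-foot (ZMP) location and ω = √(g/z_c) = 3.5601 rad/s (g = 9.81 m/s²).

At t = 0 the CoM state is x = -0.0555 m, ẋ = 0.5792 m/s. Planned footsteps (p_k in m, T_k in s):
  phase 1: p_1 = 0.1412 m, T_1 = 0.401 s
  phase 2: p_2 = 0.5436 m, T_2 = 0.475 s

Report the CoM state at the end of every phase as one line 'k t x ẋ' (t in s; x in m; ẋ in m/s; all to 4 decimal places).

phase 1: p=0.1412, T=0.401, ωT=1.427600, cosh=2.204283, sinh=1.964399; start (x,ẋ)=(-0.055500, 0.579200) → end (x,ẋ)=(0.027210, -0.098892)
phase 2: p=0.5436, T=0.475, ωT=1.691047, cosh=2.804743, sinh=2.620417; start (x,ẋ)=(0.027210, -0.098892) → end (x,ẋ)=(-0.977532, -5.094746)

1 0.4010 0.0272 -0.0989
2 0.8760 -0.9775 -5.0947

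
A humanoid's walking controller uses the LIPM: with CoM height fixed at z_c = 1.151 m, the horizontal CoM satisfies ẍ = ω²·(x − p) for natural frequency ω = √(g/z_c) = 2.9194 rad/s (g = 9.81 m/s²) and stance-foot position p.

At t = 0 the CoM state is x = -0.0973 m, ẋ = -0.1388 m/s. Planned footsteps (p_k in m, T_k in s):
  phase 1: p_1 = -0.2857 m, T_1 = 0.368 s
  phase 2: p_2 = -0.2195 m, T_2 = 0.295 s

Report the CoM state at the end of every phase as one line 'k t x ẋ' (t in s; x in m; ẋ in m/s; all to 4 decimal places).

phase 1: p=-0.2857, T=0.368, ωT=1.074339, cosh=1.634790, sinh=1.293267; start (x,ẋ)=(-0.097300, -0.138800) → end (x,ẋ)=(-0.039193, 0.484407)
phase 2: p=-0.2195, T=0.295, ωT=0.861223, cosh=1.394349, sinh=0.971704; start (x,ẋ)=(-0.039193, 0.484407) → end (x,ẋ)=(0.193143, 1.186927)

1 0.3680 -0.0392 0.4844
2 0.6630 0.1931 1.1869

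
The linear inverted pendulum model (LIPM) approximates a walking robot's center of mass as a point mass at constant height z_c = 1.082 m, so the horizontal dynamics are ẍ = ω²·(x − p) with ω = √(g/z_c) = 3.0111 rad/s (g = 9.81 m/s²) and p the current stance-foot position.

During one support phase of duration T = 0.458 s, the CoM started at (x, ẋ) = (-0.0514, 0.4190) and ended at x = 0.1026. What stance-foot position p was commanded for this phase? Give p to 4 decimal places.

p = 0.0429

ωT = 3.0111·0.458 = 1.379084; cosh(ωT) = 2.111535, sinh(ωT) = 1.859726
x(T) = p + (x₀−p)·cosh(ωT) + (ẋ₀/ω)·sinh(ωT) ⇒ p·(1 − cosh) = x(T) − x₀·cosh − (ẋ₀/ω)·sinh
numerator   = 0.1026 − (-0.0514)·2.111535 − (0.4190/3.0111)·1.859726 = -0.047651
denominator = 1 − 2.111535 = -1.111535
p = -0.047651 / -1.111535 = 0.0429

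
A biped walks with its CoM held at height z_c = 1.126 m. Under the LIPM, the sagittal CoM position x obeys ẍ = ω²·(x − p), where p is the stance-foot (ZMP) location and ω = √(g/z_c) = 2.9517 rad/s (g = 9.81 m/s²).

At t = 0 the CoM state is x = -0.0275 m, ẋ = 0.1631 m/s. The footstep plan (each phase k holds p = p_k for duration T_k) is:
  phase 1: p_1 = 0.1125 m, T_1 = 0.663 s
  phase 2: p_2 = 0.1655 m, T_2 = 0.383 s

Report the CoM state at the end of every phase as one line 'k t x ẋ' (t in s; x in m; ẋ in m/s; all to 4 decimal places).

phase 1: p=0.1125, T=0.663, ωT=1.956977, cosh=3.609592, sinh=3.468307; start (x,ẋ)=(-0.027500, 0.163100) → end (x,ẋ)=(-0.201197, -0.844512)
phase 2: p=0.1655, T=0.383, ωT=1.130501, cosh=1.710040, sinh=1.387168; start (x,ẋ)=(-0.201197, -0.844512) → end (x,ẋ)=(-0.858450, -2.945592)

1 0.6630 -0.2012 -0.8445
2 1.0460 -0.8584 -2.9456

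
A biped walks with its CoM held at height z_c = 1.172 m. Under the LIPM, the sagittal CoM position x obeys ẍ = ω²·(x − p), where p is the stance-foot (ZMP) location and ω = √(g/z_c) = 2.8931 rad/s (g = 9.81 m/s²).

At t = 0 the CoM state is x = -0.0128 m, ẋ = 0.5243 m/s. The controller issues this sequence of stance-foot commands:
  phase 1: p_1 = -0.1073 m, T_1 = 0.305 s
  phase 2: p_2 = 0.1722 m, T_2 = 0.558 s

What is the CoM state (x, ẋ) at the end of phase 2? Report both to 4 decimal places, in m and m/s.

x = 1.1127, ẋ = 2.9025

phase 1: p=-0.1073, T=0.305, ωT=0.882395, cosh=1.415236, sinh=1.001446; start (x,ẋ)=(-0.012800, 0.524300) → end (x,ẋ)=(0.207926, 1.015802)
phase 2: p=0.1722, T=0.558, ωT=1.614350, cosh=2.611820, sinh=2.412800; start (x,ẋ)=(0.207926, 1.015802) → end (x,ẋ)=(1.112673, 2.902476)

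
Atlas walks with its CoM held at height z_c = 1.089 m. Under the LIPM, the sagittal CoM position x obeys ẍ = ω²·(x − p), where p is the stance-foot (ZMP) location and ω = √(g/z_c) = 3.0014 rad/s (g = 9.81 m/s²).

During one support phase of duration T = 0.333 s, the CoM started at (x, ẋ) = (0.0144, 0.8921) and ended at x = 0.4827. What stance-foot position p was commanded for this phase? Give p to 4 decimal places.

ωT = 3.0014·0.333 = 0.999466; cosh(ωT) = 1.542454, sinh(ωT) = 1.174378
x(T) = p + (x₀−p)·cosh(ωT) + (ẋ₀/ω)·sinh(ωT) ⇒ p·(1 − cosh) = x(T) − x₀·cosh − (ẋ₀/ω)·sinh
numerator   = 0.4827 − (0.0144)·1.542454 − (0.8921/3.0014)·1.174378 = 0.111431
denominator = 1 − 1.542454 = -0.542454
p = 0.111431 / -0.542454 = -0.2054

p = -0.2054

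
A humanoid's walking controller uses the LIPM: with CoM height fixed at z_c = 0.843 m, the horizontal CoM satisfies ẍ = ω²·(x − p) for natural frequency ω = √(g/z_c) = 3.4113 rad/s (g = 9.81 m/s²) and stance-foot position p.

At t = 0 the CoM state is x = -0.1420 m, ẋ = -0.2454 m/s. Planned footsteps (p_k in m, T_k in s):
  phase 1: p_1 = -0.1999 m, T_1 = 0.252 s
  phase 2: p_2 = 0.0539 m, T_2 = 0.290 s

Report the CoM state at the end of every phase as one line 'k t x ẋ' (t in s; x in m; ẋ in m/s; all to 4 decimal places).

1 0.2520 -0.1890 -0.1503
2 0.5420 -0.3689 -1.1902

phase 1: p=-0.1999, T=0.252, ωT=0.859648, cosh=1.392820, sinh=0.969508; start (x,ẋ)=(-0.142000, -0.245400) → end (x,ẋ)=(-0.189000, -0.150306)
phase 2: p=0.0539, T=0.290, ωT=0.989277, cosh=1.530567, sinh=1.158722; start (x,ẋ)=(-0.189000, -0.150306) → end (x,ẋ)=(-0.368929, -1.190175)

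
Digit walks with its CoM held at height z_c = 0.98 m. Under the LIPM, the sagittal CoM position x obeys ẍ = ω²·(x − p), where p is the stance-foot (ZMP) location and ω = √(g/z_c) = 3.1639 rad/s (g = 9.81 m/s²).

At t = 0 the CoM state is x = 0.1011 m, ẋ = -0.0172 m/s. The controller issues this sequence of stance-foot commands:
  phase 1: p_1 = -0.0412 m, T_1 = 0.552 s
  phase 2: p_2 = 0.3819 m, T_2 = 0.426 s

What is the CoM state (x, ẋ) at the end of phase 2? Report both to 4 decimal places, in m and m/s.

x = 1.0264, ẋ = 2.3658

phase 1: p=-0.0412, T=0.552, ωT=1.746473, cosh=2.954364, sinh=2.779976; start (x,ẋ)=(0.101100, -0.017200) → end (x,ẋ)=(0.364093, 1.200794)
phase 2: p=0.3819, T=0.426, ωT=1.347821, cosh=2.054418, sinh=1.794613; start (x,ẋ)=(0.364093, 1.200794) → end (x,ẋ)=(1.026426, 2.365827)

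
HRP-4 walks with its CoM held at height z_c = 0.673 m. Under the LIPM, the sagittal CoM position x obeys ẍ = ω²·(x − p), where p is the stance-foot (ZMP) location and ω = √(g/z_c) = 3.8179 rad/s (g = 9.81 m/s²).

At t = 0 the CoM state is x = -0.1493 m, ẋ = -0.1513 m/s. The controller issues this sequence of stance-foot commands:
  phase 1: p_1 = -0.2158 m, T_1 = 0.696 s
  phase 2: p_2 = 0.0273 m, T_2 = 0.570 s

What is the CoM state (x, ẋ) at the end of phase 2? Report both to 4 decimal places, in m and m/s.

phase 1: p=-0.2158, T=0.696, ωT=2.657258, cosh=7.163644, sinh=7.093504; start (x,ẋ)=(-0.149300, -0.151300) → end (x,ẋ)=(-0.020527, 0.717113)
phase 2: p=0.0273, T=0.570, ωT=2.176203, cosh=4.463126, sinh=4.349654; start (x,ẋ)=(-0.020527, 0.717113) → end (x,ẋ)=(0.630834, 2.406325)

x = 0.6308, ẋ = 2.4063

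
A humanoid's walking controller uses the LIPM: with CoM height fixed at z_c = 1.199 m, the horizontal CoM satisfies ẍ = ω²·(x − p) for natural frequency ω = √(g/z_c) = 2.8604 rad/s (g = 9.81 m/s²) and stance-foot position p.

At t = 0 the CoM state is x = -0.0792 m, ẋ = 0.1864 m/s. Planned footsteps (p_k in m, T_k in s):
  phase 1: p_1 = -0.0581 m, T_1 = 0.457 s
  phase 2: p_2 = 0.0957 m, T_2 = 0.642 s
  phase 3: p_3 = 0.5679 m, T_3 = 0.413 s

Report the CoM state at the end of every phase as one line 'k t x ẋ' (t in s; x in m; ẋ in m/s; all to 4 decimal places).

1 0.4570 0.0117 0.2663
2 1.0990 0.1100 0.1217
3 1.5120 -0.1857 -1.7163

phase 1: p=-0.0581, T=0.457, ωT=1.307203, cosh=1.983199, sinh=1.712623; start (x,ẋ)=(-0.079200, 0.186400) → end (x,ẋ)=(0.011659, 0.266304)
phase 2: p=0.0957, T=0.642, ωT=1.836377, cosh=3.216580, sinh=3.057186; start (x,ẋ)=(0.011659, 0.266304) → end (x,ẋ)=(0.109999, 0.121666)
phase 3: p=0.5679, T=0.413, ωT=1.181345, cosh=1.782810, sinh=1.475945; start (x,ẋ)=(0.109999, 0.121666) → end (x,ẋ)=(-0.185671, -1.716254)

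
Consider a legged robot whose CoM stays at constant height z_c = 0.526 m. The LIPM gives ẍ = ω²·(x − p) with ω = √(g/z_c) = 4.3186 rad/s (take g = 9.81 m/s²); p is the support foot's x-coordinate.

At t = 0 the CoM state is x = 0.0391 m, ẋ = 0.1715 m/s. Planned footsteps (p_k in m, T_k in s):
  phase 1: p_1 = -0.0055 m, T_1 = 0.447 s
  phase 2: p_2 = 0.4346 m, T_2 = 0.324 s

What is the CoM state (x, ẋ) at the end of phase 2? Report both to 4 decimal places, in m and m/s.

x = 0.6661, ẋ = 1.4679

phase 1: p=-0.0055, T=0.447, ωT=1.930414, cosh=3.518726, sinh=3.373638; start (x,ẋ)=(0.039100, 0.171500) → end (x,ẋ)=(0.285409, 1.253257)
phase 2: p=0.4346, T=0.324, ωT=1.399226, cosh=2.149426, sinh=1.902638; start (x,ẋ)=(0.285409, 1.253257) → end (x,ẋ)=(0.666070, 1.467919)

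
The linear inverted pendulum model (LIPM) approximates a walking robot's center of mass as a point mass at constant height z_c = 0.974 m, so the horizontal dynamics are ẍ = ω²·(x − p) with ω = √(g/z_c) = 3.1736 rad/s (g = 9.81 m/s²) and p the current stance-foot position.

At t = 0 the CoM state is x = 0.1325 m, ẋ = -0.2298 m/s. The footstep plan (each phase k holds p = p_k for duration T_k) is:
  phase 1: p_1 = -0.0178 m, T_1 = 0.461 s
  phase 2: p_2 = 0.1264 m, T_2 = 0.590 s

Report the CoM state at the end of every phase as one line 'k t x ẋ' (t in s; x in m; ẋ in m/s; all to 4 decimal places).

phase 1: p=-0.0178, T=0.461, ωT=1.463030, cosh=2.275279, sinh=2.043745; start (x,ẋ)=(0.132500, -0.229800) → end (x,ẋ)=(0.176187, 0.451991)
phase 2: p=0.1264, T=0.590, ωT=1.872424, cosh=3.328897, sinh=3.175146; start (x,ẋ)=(0.176187, 0.451991) → end (x,ẋ)=(0.744348, 2.006319)

1 0.4610 0.1762 0.4520
2 1.0510 0.7443 2.0063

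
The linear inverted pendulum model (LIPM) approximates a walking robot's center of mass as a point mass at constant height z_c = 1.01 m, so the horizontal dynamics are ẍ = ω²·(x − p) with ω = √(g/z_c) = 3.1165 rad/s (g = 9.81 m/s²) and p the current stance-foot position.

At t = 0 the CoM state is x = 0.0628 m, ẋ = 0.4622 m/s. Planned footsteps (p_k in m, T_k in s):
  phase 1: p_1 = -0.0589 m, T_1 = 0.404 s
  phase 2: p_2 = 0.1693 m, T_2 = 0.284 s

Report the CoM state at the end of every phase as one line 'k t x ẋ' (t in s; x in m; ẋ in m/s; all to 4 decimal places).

phase 1: p=-0.0589, T=0.404, ωT=1.259066, cosh=1.903025, sinh=1.619106; start (x,ẋ)=(0.062800, 0.462200) → end (x,ẋ)=(0.412823, 1.493669)
phase 2: p=0.1693, T=0.284, ωT=0.885086, cosh=1.417936, sinh=1.005257; start (x,ẋ)=(0.412823, 1.493669) → end (x,ẋ)=(0.996398, 2.880858)

1 0.4040 0.4128 1.4937
2 0.6880 0.9964 2.8809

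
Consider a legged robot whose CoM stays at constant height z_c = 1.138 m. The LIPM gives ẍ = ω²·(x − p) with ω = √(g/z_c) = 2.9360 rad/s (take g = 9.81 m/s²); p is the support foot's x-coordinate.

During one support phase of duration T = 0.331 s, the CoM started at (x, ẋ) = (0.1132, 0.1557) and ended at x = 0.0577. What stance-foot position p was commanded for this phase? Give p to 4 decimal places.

ωT = 2.9360·0.331 = 0.971816; cosh(ωT) = 1.510567, sinh(ωT) = 1.132172
x(T) = p + (x₀−p)·cosh(ωT) + (ẋ₀/ω)·sinh(ωT) ⇒ p·(1 − cosh) = x(T) − x₀·cosh − (ẋ₀/ω)·sinh
numerator   = 0.0577 − (0.1132)·1.510567 − (0.1557/2.9360)·1.132172 = -0.173337
denominator = 1 − 1.510567 = -0.510567
p = -0.173337 / -0.510567 = 0.3395

p = 0.3395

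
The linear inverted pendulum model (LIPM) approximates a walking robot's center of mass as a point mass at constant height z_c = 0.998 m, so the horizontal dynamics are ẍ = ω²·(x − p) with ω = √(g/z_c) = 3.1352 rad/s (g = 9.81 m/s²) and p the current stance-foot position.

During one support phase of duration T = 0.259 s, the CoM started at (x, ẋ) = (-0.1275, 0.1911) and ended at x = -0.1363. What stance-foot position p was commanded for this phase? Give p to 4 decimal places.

ωT = 3.1352·0.259 = 0.812017; cosh(ωT) = 1.348204, sinh(ωT) = 0.904242
x(T) = p + (x₀−p)·cosh(ωT) + (ẋ₀/ω)·sinh(ωT) ⇒ p·(1 − cosh) = x(T) − x₀·cosh − (ẋ₀/ω)·sinh
numerator   = -0.1363 − (-0.1275)·1.348204 − (0.1911/3.1352)·0.904242 = -0.019520
denominator = 1 − 1.348204 = -0.348204
p = -0.019520 / -0.348204 = 0.0561

p = 0.0561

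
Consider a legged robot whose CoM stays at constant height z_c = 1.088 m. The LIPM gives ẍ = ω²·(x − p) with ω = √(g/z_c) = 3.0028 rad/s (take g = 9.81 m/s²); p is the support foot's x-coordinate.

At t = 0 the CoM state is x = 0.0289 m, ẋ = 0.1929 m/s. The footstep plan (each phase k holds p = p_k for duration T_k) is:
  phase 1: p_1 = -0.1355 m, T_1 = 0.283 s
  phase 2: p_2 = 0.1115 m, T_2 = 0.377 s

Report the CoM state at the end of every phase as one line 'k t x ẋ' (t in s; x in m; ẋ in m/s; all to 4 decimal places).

1 0.2830 0.1533 0.7387
2 0.6600 0.5250 1.4393

phase 1: p=-0.1355, T=0.283, ωT=0.849792, cosh=1.383332, sinh=0.955829; start (x,ẋ)=(0.028900, 0.192900) → end (x,ẋ)=(0.153322, 0.738700)
phase 2: p=0.1115, T=0.377, ωT=1.132056, cosh=1.712198, sinh=1.389828; start (x,ẋ)=(0.153322, 0.738700) → end (x,ẋ)=(0.525011, 1.439340)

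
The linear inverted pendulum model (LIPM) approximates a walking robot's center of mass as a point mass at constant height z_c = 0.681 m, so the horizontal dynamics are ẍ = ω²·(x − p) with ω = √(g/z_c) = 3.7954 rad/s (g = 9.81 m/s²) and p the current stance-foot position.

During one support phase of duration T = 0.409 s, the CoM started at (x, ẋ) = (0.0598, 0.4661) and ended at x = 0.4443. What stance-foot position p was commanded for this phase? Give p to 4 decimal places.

p = -0.0135

ωT = 3.7954·0.409 = 1.552319; cosh(ωT) = 2.467082, sinh(ωT) = 2.255325
x(T) = p + (x₀−p)·cosh(ωT) + (ẋ₀/ω)·sinh(ωT) ⇒ p·(1 − cosh) = x(T) − x₀·cosh − (ẋ₀/ω)·sinh
numerator   = 0.4443 − (0.0598)·2.467082 − (0.4661/3.7954)·2.255325 = 0.019800
denominator = 1 − 2.467082 = -1.467082
p = 0.019800 / -1.467082 = -0.0135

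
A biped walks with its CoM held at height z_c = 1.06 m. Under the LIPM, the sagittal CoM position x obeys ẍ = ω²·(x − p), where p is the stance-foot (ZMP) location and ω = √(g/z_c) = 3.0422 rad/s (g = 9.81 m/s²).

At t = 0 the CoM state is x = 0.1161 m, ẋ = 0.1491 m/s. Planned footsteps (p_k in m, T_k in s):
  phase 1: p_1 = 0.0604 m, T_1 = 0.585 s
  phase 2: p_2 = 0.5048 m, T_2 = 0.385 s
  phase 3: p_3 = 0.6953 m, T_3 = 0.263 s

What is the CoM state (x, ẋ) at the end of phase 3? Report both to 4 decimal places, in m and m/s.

x = 1.0427, ẋ = 1.5050

phase 1: p=0.0604, T=0.585, ωT=1.779687, cosh=3.048346, sinh=2.879655; start (x,ẋ)=(0.116100, 0.149100) → end (x,ẋ)=(0.371326, 0.942467)
phase 2: p=0.5048, T=0.385, ωT=1.171247, cosh=1.767997, sinh=1.458016; start (x,ẋ)=(0.371326, 0.942467) → end (x,ẋ)=(0.720510, 1.074247)
phase 3: p=0.6953, T=0.263, ωT=0.800099, cosh=1.337523, sinh=0.888238; start (x,ẋ)=(0.720510, 1.074247) → end (x,ẋ)=(1.042669, 1.504951)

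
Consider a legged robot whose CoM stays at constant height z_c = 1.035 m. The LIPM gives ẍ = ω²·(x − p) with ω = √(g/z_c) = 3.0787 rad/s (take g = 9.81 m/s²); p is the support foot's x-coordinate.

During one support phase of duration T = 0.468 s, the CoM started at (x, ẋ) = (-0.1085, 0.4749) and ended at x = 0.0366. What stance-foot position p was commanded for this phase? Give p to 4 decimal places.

p = 0.0235

ωT = 3.0787·0.468 = 1.440832; cosh(ωT) = 2.230469, sinh(ωT) = 1.993738
x(T) = p + (x₀−p)·cosh(ωT) + (ẋ₀/ω)·sinh(ωT) ⇒ p·(1 − cosh) = x(T) − x₀·cosh − (ẋ₀/ω)·sinh
numerator   = 0.0366 − (-0.1085)·2.230469 − (0.4749/3.0787)·1.993738 = -0.028935
denominator = 1 − 2.230469 = -1.230469
p = -0.028935 / -1.230469 = 0.0235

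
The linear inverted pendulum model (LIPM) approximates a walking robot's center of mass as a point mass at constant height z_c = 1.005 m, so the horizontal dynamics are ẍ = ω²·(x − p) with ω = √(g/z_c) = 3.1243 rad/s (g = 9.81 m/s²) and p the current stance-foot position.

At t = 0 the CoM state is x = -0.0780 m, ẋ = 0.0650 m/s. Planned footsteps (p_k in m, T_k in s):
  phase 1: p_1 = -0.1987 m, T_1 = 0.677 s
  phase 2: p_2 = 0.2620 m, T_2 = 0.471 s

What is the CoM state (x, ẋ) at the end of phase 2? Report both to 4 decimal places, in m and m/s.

x = 1.7623, ẋ = 5.0092

phase 1: p=-0.1987, T=0.677, ωT=2.115151, cosh=4.205727, sinh=4.085112; start (x,ẋ)=(-0.078000, 0.065000) → end (x,ẋ)=(0.393921, 1.813880)
phase 2: p=0.2620, T=0.471, ωT=1.471545, cosh=2.292766, sinh=2.063195; start (x,ẋ)=(0.393921, 1.813880) → end (x,ẋ)=(1.762296, 5.009168)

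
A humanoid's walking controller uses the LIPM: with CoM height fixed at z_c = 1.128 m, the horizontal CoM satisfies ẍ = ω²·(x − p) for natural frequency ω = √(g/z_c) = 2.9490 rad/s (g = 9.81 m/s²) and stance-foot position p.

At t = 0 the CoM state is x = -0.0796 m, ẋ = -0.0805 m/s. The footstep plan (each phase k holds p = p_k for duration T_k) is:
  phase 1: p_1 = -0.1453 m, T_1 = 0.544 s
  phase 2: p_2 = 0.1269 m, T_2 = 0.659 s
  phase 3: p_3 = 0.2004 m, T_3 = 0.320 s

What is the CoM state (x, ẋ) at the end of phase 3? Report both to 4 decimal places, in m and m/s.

x = -0.6436, ẋ = -2.3629

phase 1: p=-0.1453, T=0.544, ωT=1.604256, cosh=2.587598, sinh=2.386559; start (x,ẋ)=(-0.079600, -0.080500) → end (x,ẋ)=(-0.040442, 0.254093)
phase 2: p=0.1269, T=0.659, ωT=1.943391, cosh=3.562803, sinh=3.419585; start (x,ẋ)=(-0.040442, 0.254093) → end (x,ẋ)=(-0.174666, -0.782251)
phase 3: p=0.2004, T=0.320, ωT=0.943680, cosh=1.479306, sinh=1.090113; start (x,ẋ)=(-0.174666, -0.782251) → end (x,ẋ)=(-0.643601, -2.362930)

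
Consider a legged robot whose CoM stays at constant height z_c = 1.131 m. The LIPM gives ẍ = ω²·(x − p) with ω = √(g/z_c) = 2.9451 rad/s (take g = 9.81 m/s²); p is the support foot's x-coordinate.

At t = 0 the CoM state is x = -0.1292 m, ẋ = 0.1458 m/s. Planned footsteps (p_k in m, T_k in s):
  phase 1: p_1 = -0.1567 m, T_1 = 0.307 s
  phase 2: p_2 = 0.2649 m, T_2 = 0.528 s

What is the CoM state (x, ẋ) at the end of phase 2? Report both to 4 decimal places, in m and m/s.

phase 1: p=-0.1567, T=0.307, ωT=0.904146, cosh=1.437354, sinh=1.032467; start (x,ẋ)=(-0.129200, 0.145800) → end (x,ẋ)=(-0.066060, 0.293186)
phase 2: p=0.2649, T=0.528, ωT=1.555013, cosh=2.473167, sinh=2.261980; start (x,ẋ)=(-0.066060, 0.293186) → end (x,ẋ)=(-0.328437, -1.479674)

x = -0.3284, ẋ = -1.4797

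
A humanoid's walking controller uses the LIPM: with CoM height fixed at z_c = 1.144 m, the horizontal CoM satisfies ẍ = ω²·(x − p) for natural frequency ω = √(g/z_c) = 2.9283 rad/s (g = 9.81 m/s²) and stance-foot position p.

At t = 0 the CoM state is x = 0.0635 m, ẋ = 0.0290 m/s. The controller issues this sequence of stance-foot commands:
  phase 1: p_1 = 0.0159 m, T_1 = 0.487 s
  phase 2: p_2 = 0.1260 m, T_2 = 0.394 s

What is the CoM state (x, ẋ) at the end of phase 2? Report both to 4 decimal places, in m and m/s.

x = 0.3149, ẋ = 0.6466

phase 1: p=0.0159, T=0.487, ωT=1.426082, cosh=2.201304, sinh=1.961056; start (x,ẋ)=(0.063500, 0.029000) → end (x,ẋ)=(0.140103, 0.337184)
phase 2: p=0.1260, T=0.394, ωT=1.153750, cosh=1.742755, sinh=1.427304; start (x,ẋ)=(0.140103, 0.337184) → end (x,ẋ)=(0.314927, 0.646573)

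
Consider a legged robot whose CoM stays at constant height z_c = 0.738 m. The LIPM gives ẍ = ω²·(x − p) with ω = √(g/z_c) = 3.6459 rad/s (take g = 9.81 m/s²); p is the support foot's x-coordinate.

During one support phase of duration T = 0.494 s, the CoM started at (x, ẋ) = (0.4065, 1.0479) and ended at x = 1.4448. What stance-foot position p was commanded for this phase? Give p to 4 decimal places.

ωT = 3.6459·0.494 = 1.801075; cosh(ωT) = 3.110637, sinh(ωT) = 2.945515
x(T) = p + (x₀−p)·cosh(ωT) + (ẋ₀/ω)·sinh(ωT) ⇒ p·(1 − cosh) = x(T) − x₀·cosh − (ẋ₀/ω)·sinh
numerator   = 1.4448 − (0.4065)·3.110637 − (1.0479/3.6459)·2.945515 = -0.666270
denominator = 1 − 3.110637 = -2.110637
p = -0.666270 / -2.110637 = 0.3157

p = 0.3157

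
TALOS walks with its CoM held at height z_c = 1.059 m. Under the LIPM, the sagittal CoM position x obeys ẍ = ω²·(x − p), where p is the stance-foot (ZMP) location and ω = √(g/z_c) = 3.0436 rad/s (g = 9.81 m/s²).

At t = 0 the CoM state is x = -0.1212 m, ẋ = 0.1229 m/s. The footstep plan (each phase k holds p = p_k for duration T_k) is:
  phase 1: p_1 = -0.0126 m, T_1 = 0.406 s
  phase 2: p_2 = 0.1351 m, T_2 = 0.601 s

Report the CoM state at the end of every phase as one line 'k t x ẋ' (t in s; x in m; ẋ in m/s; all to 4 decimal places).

1 0.4060 -0.1516 -0.2913
2 1.0070 -1.0713 -3.5785

phase 1: p=-0.0126, T=0.406, ωT=1.235702, cosh=1.865711, sinh=1.575080; start (x,ẋ)=(-0.121200, 0.122900) → end (x,ẋ)=(-0.151615, -0.291323)
phase 2: p=0.1351, T=0.601, ωT=1.829204, cosh=3.194733, sinh=3.034191; start (x,ẋ)=(-0.151615, -0.291323) → end (x,ẋ)=(-1.071300, -3.578472)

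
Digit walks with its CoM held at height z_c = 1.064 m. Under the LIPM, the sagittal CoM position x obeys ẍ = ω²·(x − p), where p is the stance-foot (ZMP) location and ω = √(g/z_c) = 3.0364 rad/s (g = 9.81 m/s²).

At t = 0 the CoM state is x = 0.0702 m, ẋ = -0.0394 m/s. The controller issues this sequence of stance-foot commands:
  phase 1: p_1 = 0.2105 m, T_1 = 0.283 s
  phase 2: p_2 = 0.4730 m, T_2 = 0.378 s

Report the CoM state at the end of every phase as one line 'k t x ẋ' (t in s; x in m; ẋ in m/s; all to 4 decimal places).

1 0.2830 0.0026 -0.4677
2 0.6610 -0.5611 -2.8350

phase 1: p=0.2105, T=0.283, ωT=0.859301, cosh=1.392484, sinh=0.969026; start (x,ẋ)=(0.070200, -0.039400) → end (x,ẋ)=(0.002561, -0.467676)
phase 2: p=0.4730, T=0.378, ωT=1.147759, cosh=1.734236, sinh=1.416888; start (x,ẋ)=(0.002561, -0.467676) → end (x,ẋ)=(-0.561086, -2.835003)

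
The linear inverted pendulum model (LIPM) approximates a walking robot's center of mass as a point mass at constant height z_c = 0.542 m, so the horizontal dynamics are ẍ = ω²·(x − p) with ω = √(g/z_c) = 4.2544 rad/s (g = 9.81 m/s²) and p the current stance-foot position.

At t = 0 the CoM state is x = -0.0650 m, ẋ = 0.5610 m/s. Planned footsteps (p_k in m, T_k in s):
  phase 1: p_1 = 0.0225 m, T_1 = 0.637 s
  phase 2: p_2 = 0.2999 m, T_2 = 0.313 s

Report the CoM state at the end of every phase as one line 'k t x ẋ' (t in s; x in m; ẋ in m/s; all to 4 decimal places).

phase 1: p=0.0225, T=0.637, ωT=2.710053, cosh=7.548301, sinh=7.481768; start (x,ẋ)=(-0.065000, 0.561000) → end (x,ẋ)=(0.348596, 1.449434)
phase 2: p=0.2999, T=0.313, ωT=1.331627, cosh=2.025624, sinh=1.761577; start (x,ẋ)=(0.348596, 1.449434) → end (x,ẋ)=(0.998692, 3.300955)

1 0.6370 0.3486 1.4494
2 0.9500 0.9987 3.3010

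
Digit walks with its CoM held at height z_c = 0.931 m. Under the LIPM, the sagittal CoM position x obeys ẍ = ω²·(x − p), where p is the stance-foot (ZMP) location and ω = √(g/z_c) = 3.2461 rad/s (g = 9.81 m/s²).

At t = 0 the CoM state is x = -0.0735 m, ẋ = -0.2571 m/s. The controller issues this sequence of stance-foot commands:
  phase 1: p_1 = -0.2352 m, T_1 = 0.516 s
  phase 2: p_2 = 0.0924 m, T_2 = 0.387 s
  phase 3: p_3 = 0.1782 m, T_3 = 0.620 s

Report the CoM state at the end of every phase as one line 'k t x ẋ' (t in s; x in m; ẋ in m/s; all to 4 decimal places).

phase 1: p=-0.2352, T=0.516, ωT=1.674988, cosh=2.763020, sinh=2.575709; start (x,ẋ)=(-0.073500, -0.257100) → end (x,ẋ)=(0.007577, 0.641603)
phase 2: p=0.0924, T=0.387, ωT=1.256241, cosh=1.898458, sinh=1.613735; start (x,ẋ)=(0.007577, 0.641603) → end (x,ẋ)=(0.250328, 0.773724)
phase 3: p=0.1782, T=0.620, ωT=2.012582, cosh=3.808128, sinh=3.674485; start (x,ẋ)=(0.250328, 0.773724) → end (x,ẋ)=(1.328703, 3.806761)

1 0.5160 0.0076 0.6416
2 0.9030 0.2503 0.7737
3 1.5230 1.3287 3.8068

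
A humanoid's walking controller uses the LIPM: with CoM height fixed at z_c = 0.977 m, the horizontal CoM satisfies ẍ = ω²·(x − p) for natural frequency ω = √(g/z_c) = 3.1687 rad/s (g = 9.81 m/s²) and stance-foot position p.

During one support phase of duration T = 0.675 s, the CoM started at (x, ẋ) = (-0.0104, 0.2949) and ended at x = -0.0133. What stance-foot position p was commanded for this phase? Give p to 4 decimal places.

ωT = 3.1687·0.675 = 2.138873; cosh(ωT) = 4.303824, sinh(ωT) = 4.186036
x(T) = p + (x₀−p)·cosh(ωT) + (ẋ₀/ω)·sinh(ωT) ⇒ p·(1 − cosh) = x(T) − x₀·cosh − (ẋ₀/ω)·sinh
numerator   = -0.0133 − (-0.0104)·4.303824 − (0.2949/3.1687)·4.186036 = -0.358120
denominator = 1 − 4.303824 = -3.303824
p = -0.358120 / -3.303824 = 0.1084

p = 0.1084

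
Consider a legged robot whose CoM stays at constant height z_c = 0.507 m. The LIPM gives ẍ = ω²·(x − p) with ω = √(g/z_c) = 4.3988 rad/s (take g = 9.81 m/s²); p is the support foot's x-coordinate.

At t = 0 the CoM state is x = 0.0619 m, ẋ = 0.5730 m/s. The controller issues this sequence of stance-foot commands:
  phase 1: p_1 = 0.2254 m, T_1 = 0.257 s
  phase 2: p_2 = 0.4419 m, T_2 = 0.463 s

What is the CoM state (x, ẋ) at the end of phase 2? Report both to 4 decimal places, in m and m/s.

x = -0.8026, ẋ = -5.2958

phase 1: p=0.2254, T=0.257, ωT=1.130492, cosh=1.710027, sinh=1.387152; start (x,ẋ)=(0.061900, 0.573000) → end (x,ẋ)=(0.126505, -0.017800)
phase 2: p=0.4419, T=0.463, ωT=2.036644, cosh=3.897656, sinh=3.767190; start (x,ẋ)=(0.126505, -0.017800) → end (x,ẋ)=(-0.802645, -5.295825)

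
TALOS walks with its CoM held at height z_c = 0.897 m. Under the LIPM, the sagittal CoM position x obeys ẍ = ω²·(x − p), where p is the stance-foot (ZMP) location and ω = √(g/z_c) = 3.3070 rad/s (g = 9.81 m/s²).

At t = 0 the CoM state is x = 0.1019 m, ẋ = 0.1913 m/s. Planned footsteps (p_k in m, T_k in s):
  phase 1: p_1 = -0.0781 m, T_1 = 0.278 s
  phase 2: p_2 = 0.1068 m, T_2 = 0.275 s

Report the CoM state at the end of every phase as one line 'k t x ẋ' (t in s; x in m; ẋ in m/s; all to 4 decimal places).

1 0.2780 0.2445 0.9057
2 0.5530 0.5903 1.7802

phase 1: p=-0.0781, T=0.278, ωT=0.919346, cosh=1.453215, sinh=1.054435; start (x,ẋ)=(0.101900, 0.191300) → end (x,ẋ)=(0.244475, 0.905663)
phase 2: p=0.1068, T=0.275, ωT=0.909425, cosh=1.442825, sinh=1.040069; start (x,ẋ)=(0.244475, 0.905663) → end (x,ẋ)=(0.590276, 1.780246)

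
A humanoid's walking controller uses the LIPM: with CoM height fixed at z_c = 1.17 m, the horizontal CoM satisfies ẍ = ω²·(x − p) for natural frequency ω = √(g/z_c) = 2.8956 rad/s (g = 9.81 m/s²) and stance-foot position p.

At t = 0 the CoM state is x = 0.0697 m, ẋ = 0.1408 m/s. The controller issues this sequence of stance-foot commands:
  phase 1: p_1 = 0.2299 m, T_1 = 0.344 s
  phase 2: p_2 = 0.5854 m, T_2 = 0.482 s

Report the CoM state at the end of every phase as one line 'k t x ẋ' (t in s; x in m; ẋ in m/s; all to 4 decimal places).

phase 1: p=0.2299, T=0.344, ωT=0.996086, cosh=1.538493, sinh=1.169171; start (x,ẋ)=(0.069700, 0.140800) → end (x,ẋ)=(0.040285, -0.325730)
phase 2: p=0.5854, T=0.482, ωT=1.395679, cosh=2.142690, sinh=1.895026; start (x,ẋ)=(0.040285, -0.325730) → end (x,ẋ)=(-0.795787, -3.689113)

1 0.3440 0.0403 -0.3257
2 0.8260 -0.7958 -3.6891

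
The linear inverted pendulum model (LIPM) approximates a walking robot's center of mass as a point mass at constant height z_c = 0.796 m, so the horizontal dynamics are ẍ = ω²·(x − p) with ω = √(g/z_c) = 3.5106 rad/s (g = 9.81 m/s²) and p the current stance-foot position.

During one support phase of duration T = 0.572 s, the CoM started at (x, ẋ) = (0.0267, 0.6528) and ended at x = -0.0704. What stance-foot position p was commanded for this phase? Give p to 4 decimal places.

ωT = 3.5106·0.572 = 2.008063; cosh(ωT) = 3.791562, sinh(ωT) = 3.657314
x(T) = p + (x₀−p)·cosh(ωT) + (ẋ₀/ω)·sinh(ωT) ⇒ p·(1 − cosh) = x(T) − x₀·cosh − (ẋ₀/ω)·sinh
numerator   = -0.0704 − (0.0267)·3.791562 − (0.6528/3.5106)·3.657314 = -0.851716
denominator = 1 − 3.791562 = -2.791562
p = -0.851716 / -2.791562 = 0.3051

p = 0.3051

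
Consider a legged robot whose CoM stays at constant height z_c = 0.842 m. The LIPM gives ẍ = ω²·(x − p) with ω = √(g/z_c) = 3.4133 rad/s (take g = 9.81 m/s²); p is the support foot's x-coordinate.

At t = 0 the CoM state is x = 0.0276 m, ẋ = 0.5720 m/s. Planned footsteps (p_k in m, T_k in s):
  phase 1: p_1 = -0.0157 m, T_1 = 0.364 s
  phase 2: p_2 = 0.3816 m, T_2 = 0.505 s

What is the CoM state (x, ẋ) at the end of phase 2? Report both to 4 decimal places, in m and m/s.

x = 1.2768, ẋ = 3.3194

phase 1: p=-0.0157, T=0.364, ωT=1.242441, cosh=1.876369, sinh=1.587690; start (x,ẋ)=(0.027600, 0.572000) → end (x,ẋ)=(0.331612, 1.307937)
phase 2: p=0.3816, T=0.505, ωT=1.723717, cosh=2.891862, sinh=2.713460; start (x,ẋ)=(0.331612, 1.307937) → end (x,ẋ)=(1.276807, 3.319389)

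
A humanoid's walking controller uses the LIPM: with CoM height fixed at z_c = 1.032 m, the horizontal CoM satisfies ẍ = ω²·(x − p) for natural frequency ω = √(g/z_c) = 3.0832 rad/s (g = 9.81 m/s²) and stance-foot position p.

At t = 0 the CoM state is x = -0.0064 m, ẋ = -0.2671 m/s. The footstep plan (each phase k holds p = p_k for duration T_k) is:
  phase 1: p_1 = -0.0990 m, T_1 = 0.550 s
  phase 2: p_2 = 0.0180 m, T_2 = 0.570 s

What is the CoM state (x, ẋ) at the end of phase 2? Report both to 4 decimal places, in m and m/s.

x = -0.2341, ẋ = -0.7325

phase 1: p=-0.0990, T=0.550, ωT=1.695760, cosh=2.817123, sinh=2.633664; start (x,ẋ)=(-0.006400, -0.267100) → end (x,ẋ)=(-0.066291, -0.000531)
phase 2: p=0.0180, T=0.570, ωT=1.757424, cosh=2.984986, sinh=2.812498; start (x,ẋ)=(-0.066291, -0.000531) → end (x,ẋ)=(-0.234091, -0.732512)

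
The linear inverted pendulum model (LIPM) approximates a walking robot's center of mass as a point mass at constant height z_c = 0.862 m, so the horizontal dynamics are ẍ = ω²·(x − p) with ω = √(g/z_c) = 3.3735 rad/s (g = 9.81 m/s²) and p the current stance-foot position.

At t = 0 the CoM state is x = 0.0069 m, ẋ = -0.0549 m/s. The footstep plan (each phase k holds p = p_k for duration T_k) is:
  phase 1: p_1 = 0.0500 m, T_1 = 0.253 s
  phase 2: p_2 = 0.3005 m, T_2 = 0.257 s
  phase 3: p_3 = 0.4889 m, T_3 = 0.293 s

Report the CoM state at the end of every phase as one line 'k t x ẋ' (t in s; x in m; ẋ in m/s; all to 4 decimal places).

1 0.2530 -0.0254 -0.2159
2 0.5100 -0.2185 -1.3794
3 0.8030 -1.0663 -4.8719

phase 1: p=0.0500, T=0.253, ωT=0.853495, cosh=1.386881, sinh=0.960958; start (x,ẋ)=(0.006900, -0.054900) → end (x,ẋ)=(-0.025413, -0.215861)
phase 2: p=0.3005, T=0.257, ωT=0.866989, cosh=1.399975, sinh=0.979761; start (x,ẋ)=(-0.025413, -0.215861) → end (x,ẋ)=(-0.218463, -1.379415)
phase 3: p=0.4889, T=0.293, ωT=0.988435, cosh=1.529593, sinh=1.157434; start (x,ẋ)=(-0.218463, -1.379415) → end (x,ẋ)=(-1.066349, -4.871915)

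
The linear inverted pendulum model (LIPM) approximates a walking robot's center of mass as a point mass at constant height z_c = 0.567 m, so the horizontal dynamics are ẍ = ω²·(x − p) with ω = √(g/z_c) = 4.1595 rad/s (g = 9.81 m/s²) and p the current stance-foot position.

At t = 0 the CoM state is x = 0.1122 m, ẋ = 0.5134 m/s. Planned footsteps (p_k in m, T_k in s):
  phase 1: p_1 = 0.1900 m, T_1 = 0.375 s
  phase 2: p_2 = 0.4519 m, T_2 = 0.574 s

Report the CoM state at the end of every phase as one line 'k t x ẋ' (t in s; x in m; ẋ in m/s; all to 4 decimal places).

phase 1: p=0.1900, T=0.375, ωT=1.559813, cosh=2.484052, sinh=2.273877; start (x,ẋ)=(0.112200, 0.513400) → end (x,ẋ)=(0.277401, 0.539465)
phase 2: p=0.4519, T=0.574, ωT=2.387553, cosh=5.489338, sinh=5.397484; start (x,ẋ)=(0.277401, 0.539465) → end (x,ẋ)=(0.194044, -0.956331)

1 0.3750 0.2774 0.5395
2 0.9490 0.1940 -0.9563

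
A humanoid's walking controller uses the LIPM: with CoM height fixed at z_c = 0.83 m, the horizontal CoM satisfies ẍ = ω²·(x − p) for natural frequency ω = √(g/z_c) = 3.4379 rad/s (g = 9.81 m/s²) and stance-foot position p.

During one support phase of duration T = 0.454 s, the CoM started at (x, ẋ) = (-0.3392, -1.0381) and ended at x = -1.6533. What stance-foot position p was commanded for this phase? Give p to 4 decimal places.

p = 0.0825

ωT = 3.4379·0.454 = 1.560807; cosh(ωT) = 2.486314, sinh(ωT) = 2.276347
x(T) = p + (x₀−p)·cosh(ωT) + (ẋ₀/ω)·sinh(ωT) ⇒ p·(1 − cosh) = x(T) − x₀·cosh − (ẋ₀/ω)·sinh
numerator   = -1.6533 − (-0.3392)·2.486314 − (-1.0381/3.4379)·2.276347 = -0.122582
denominator = 1 − 2.486314 = -1.486314
p = -0.122582 / -1.486314 = 0.0825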